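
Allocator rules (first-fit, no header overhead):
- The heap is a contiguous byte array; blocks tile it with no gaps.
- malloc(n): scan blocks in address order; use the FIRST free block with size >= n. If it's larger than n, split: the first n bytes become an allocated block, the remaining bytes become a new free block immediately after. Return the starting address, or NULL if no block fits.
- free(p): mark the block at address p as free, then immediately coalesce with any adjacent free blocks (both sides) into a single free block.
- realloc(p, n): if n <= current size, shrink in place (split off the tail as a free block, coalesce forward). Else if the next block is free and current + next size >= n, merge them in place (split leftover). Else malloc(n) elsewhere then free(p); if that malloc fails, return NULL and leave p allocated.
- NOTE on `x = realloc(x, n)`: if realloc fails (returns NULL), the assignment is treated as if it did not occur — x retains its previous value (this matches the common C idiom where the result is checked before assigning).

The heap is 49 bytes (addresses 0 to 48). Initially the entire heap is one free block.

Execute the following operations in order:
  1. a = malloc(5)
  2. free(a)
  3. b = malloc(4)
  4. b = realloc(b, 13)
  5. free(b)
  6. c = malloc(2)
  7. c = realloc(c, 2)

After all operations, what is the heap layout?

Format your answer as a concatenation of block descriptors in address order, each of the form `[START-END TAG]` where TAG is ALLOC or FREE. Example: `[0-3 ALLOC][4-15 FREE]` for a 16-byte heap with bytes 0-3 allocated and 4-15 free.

Answer: [0-1 ALLOC][2-48 FREE]

Derivation:
Op 1: a = malloc(5) -> a = 0; heap: [0-4 ALLOC][5-48 FREE]
Op 2: free(a) -> (freed a); heap: [0-48 FREE]
Op 3: b = malloc(4) -> b = 0; heap: [0-3 ALLOC][4-48 FREE]
Op 4: b = realloc(b, 13) -> b = 0; heap: [0-12 ALLOC][13-48 FREE]
Op 5: free(b) -> (freed b); heap: [0-48 FREE]
Op 6: c = malloc(2) -> c = 0; heap: [0-1 ALLOC][2-48 FREE]
Op 7: c = realloc(c, 2) -> c = 0; heap: [0-1 ALLOC][2-48 FREE]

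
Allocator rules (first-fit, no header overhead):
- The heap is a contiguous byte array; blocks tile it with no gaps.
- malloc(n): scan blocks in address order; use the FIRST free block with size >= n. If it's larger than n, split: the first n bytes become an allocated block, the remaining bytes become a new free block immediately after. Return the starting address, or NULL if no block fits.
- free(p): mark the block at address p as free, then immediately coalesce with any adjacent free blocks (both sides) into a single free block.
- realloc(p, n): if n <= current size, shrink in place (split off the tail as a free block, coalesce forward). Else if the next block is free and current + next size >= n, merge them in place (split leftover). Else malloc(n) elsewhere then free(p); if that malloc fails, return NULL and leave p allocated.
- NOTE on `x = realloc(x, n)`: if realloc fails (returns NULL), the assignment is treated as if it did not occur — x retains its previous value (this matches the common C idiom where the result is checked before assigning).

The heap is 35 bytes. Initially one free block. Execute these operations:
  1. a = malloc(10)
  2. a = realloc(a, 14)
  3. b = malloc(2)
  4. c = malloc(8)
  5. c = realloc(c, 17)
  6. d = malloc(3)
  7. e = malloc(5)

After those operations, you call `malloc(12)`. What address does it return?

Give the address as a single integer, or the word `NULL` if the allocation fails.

Op 1: a = malloc(10) -> a = 0; heap: [0-9 ALLOC][10-34 FREE]
Op 2: a = realloc(a, 14) -> a = 0; heap: [0-13 ALLOC][14-34 FREE]
Op 3: b = malloc(2) -> b = 14; heap: [0-13 ALLOC][14-15 ALLOC][16-34 FREE]
Op 4: c = malloc(8) -> c = 16; heap: [0-13 ALLOC][14-15 ALLOC][16-23 ALLOC][24-34 FREE]
Op 5: c = realloc(c, 17) -> c = 16; heap: [0-13 ALLOC][14-15 ALLOC][16-32 ALLOC][33-34 FREE]
Op 6: d = malloc(3) -> d = NULL; heap: [0-13 ALLOC][14-15 ALLOC][16-32 ALLOC][33-34 FREE]
Op 7: e = malloc(5) -> e = NULL; heap: [0-13 ALLOC][14-15 ALLOC][16-32 ALLOC][33-34 FREE]
malloc(12): first-fit scan over [0-13 ALLOC][14-15 ALLOC][16-32 ALLOC][33-34 FREE] -> NULL

Answer: NULL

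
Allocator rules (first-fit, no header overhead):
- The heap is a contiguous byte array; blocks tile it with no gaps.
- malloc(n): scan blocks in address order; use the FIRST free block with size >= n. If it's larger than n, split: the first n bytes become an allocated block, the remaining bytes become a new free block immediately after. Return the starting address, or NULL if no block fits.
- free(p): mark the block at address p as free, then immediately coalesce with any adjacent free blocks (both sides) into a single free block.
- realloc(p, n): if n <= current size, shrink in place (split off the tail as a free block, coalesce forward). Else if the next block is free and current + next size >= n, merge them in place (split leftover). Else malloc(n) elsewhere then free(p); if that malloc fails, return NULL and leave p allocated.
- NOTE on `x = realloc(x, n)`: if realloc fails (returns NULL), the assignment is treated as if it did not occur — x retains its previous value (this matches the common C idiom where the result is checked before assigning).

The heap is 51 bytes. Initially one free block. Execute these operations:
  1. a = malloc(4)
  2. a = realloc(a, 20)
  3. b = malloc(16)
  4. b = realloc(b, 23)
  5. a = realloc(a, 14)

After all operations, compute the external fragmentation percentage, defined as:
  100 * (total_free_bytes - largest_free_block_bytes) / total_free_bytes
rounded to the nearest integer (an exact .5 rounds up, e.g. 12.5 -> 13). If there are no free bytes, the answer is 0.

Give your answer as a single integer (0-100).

Op 1: a = malloc(4) -> a = 0; heap: [0-3 ALLOC][4-50 FREE]
Op 2: a = realloc(a, 20) -> a = 0; heap: [0-19 ALLOC][20-50 FREE]
Op 3: b = malloc(16) -> b = 20; heap: [0-19 ALLOC][20-35 ALLOC][36-50 FREE]
Op 4: b = realloc(b, 23) -> b = 20; heap: [0-19 ALLOC][20-42 ALLOC][43-50 FREE]
Op 5: a = realloc(a, 14) -> a = 0; heap: [0-13 ALLOC][14-19 FREE][20-42 ALLOC][43-50 FREE]
Free blocks: [6 8] total_free=14 largest=8 -> 100*(14-8)/14 = 600/14 ≈ 42.857 -> rounds to 43

Answer: 43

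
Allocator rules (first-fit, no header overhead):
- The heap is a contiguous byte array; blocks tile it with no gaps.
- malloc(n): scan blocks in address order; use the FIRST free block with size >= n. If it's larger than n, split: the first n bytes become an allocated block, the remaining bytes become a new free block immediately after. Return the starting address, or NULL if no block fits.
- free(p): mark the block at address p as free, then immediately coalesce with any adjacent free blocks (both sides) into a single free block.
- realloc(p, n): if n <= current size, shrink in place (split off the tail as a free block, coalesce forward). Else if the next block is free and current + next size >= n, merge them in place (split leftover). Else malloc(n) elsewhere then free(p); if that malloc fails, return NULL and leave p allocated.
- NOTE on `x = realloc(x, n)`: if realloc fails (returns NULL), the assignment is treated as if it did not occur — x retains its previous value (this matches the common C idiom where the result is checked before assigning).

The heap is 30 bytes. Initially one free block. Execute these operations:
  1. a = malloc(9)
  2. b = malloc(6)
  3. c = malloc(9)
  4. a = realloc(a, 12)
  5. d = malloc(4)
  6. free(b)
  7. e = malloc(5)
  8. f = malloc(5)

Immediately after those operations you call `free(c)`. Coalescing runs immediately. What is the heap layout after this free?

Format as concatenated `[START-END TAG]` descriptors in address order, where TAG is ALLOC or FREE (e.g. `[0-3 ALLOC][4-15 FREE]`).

Op 1: a = malloc(9) -> a = 0; heap: [0-8 ALLOC][9-29 FREE]
Op 2: b = malloc(6) -> b = 9; heap: [0-8 ALLOC][9-14 ALLOC][15-29 FREE]
Op 3: c = malloc(9) -> c = 15; heap: [0-8 ALLOC][9-14 ALLOC][15-23 ALLOC][24-29 FREE]
Op 4: a = realloc(a, 12) -> NULL (a unchanged); heap: [0-8 ALLOC][9-14 ALLOC][15-23 ALLOC][24-29 FREE]
Op 5: d = malloc(4) -> d = 24; heap: [0-8 ALLOC][9-14 ALLOC][15-23 ALLOC][24-27 ALLOC][28-29 FREE]
Op 6: free(b) -> (freed b); heap: [0-8 ALLOC][9-14 FREE][15-23 ALLOC][24-27 ALLOC][28-29 FREE]
Op 7: e = malloc(5) -> e = 9; heap: [0-8 ALLOC][9-13 ALLOC][14-14 FREE][15-23 ALLOC][24-27 ALLOC][28-29 FREE]
Op 8: f = malloc(5) -> f = NULL; heap: [0-8 ALLOC][9-13 ALLOC][14-14 FREE][15-23 ALLOC][24-27 ALLOC][28-29 FREE]
free(c): c = 15 -> block [15-23 ALLOC]; mark free, coalesce with adjacent free neighbors -> [0-8 ALLOC][9-13 ALLOC][14-23 FREE][24-27 ALLOC][28-29 FREE]

Answer: [0-8 ALLOC][9-13 ALLOC][14-23 FREE][24-27 ALLOC][28-29 FREE]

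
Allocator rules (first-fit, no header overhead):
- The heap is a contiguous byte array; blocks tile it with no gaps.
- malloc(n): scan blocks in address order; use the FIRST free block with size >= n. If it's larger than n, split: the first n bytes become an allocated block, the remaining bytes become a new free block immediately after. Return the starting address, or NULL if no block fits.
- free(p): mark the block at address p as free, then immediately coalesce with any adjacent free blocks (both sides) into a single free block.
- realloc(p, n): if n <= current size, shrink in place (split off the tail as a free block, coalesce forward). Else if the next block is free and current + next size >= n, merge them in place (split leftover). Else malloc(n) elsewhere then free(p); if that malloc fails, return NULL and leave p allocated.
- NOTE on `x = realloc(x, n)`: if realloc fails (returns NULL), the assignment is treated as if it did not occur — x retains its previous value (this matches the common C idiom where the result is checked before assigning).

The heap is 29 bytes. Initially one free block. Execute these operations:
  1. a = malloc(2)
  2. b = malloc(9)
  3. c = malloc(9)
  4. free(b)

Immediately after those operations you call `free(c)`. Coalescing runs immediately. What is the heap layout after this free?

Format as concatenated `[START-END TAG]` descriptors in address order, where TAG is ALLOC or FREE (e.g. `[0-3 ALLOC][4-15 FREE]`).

Answer: [0-1 ALLOC][2-28 FREE]

Derivation:
Op 1: a = malloc(2) -> a = 0; heap: [0-1 ALLOC][2-28 FREE]
Op 2: b = malloc(9) -> b = 2; heap: [0-1 ALLOC][2-10 ALLOC][11-28 FREE]
Op 3: c = malloc(9) -> c = 11; heap: [0-1 ALLOC][2-10 ALLOC][11-19 ALLOC][20-28 FREE]
Op 4: free(b) -> (freed b); heap: [0-1 ALLOC][2-10 FREE][11-19 ALLOC][20-28 FREE]
free(c): c = 11 -> block [11-19 ALLOC]; mark free, coalesce with adjacent free neighbors -> [0-1 ALLOC][2-28 FREE]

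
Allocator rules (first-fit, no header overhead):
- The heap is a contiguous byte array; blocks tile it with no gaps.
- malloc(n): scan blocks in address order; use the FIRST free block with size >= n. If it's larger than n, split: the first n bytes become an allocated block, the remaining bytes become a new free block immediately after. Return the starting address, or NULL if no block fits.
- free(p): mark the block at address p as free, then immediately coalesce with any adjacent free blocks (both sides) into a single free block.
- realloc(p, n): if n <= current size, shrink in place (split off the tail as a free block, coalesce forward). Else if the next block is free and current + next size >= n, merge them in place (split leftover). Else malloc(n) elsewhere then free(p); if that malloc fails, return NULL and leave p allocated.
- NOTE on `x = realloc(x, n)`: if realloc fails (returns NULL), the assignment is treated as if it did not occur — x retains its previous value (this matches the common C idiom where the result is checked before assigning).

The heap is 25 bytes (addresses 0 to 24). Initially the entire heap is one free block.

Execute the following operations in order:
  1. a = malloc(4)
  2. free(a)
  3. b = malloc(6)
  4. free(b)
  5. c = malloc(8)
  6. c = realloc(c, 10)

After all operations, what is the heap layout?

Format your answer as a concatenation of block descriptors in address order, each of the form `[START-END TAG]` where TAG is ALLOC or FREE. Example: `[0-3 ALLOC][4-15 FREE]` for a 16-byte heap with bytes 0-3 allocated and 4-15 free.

Op 1: a = malloc(4) -> a = 0; heap: [0-3 ALLOC][4-24 FREE]
Op 2: free(a) -> (freed a); heap: [0-24 FREE]
Op 3: b = malloc(6) -> b = 0; heap: [0-5 ALLOC][6-24 FREE]
Op 4: free(b) -> (freed b); heap: [0-24 FREE]
Op 5: c = malloc(8) -> c = 0; heap: [0-7 ALLOC][8-24 FREE]
Op 6: c = realloc(c, 10) -> c = 0; heap: [0-9 ALLOC][10-24 FREE]

Answer: [0-9 ALLOC][10-24 FREE]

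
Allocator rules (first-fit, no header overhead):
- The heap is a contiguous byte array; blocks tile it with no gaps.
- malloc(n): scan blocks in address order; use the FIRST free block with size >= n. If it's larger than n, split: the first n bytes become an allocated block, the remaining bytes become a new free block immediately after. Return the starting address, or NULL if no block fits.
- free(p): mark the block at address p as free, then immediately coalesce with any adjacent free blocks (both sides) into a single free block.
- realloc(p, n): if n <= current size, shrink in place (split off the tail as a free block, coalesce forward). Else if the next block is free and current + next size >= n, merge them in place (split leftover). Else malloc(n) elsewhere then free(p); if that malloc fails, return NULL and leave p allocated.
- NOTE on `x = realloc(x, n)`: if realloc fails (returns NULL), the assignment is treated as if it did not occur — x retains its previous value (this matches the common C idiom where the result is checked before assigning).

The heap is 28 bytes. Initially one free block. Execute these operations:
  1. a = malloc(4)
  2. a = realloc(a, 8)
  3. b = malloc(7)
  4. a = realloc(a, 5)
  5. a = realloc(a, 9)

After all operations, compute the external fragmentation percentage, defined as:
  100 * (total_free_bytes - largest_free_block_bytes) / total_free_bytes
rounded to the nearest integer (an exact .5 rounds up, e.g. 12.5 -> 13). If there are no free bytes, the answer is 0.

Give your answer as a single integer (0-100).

Answer: 33

Derivation:
Op 1: a = malloc(4) -> a = 0; heap: [0-3 ALLOC][4-27 FREE]
Op 2: a = realloc(a, 8) -> a = 0; heap: [0-7 ALLOC][8-27 FREE]
Op 3: b = malloc(7) -> b = 8; heap: [0-7 ALLOC][8-14 ALLOC][15-27 FREE]
Op 4: a = realloc(a, 5) -> a = 0; heap: [0-4 ALLOC][5-7 FREE][8-14 ALLOC][15-27 FREE]
Op 5: a = realloc(a, 9) -> a = 15; heap: [0-7 FREE][8-14 ALLOC][15-23 ALLOC][24-27 FREE]
Free blocks: [8 4] total_free=12 largest=8 -> 100*(12-8)/12 = 400/12 ≈ 33.333 -> rounds to 33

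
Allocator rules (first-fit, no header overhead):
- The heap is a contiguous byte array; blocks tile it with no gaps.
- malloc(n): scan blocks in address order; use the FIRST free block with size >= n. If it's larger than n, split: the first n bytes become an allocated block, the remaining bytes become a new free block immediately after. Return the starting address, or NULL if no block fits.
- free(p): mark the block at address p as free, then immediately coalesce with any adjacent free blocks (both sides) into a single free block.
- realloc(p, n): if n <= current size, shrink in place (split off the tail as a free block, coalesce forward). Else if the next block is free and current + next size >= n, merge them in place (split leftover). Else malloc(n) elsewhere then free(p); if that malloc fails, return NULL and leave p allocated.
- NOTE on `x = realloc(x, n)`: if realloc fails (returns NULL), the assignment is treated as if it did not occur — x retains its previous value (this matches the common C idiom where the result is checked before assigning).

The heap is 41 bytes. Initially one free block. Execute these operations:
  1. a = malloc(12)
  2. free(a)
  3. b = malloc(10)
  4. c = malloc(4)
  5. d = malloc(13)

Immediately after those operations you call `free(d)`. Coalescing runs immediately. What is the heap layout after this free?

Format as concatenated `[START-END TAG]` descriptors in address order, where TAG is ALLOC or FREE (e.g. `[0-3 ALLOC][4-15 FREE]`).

Answer: [0-9 ALLOC][10-13 ALLOC][14-40 FREE]

Derivation:
Op 1: a = malloc(12) -> a = 0; heap: [0-11 ALLOC][12-40 FREE]
Op 2: free(a) -> (freed a); heap: [0-40 FREE]
Op 3: b = malloc(10) -> b = 0; heap: [0-9 ALLOC][10-40 FREE]
Op 4: c = malloc(4) -> c = 10; heap: [0-9 ALLOC][10-13 ALLOC][14-40 FREE]
Op 5: d = malloc(13) -> d = 14; heap: [0-9 ALLOC][10-13 ALLOC][14-26 ALLOC][27-40 FREE]
free(d): d = 14 -> block [14-26 ALLOC]; mark free, coalesce with adjacent free neighbors -> [0-9 ALLOC][10-13 ALLOC][14-40 FREE]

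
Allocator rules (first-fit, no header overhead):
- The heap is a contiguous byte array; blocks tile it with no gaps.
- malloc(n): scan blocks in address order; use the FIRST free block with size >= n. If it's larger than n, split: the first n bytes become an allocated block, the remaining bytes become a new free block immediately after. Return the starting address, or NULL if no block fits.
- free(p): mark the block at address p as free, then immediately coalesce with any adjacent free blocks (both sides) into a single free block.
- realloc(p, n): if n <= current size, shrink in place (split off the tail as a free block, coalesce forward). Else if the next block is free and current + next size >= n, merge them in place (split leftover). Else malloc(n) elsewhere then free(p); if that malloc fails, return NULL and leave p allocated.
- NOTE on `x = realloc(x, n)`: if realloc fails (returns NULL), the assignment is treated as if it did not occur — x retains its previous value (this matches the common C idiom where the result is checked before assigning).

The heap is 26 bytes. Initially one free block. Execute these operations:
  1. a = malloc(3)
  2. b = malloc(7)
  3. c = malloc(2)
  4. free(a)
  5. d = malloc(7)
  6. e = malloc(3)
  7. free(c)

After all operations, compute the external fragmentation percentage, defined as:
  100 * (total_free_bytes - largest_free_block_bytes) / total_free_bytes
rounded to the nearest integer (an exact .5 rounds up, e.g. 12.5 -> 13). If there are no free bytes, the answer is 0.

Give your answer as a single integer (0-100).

Answer: 22

Derivation:
Op 1: a = malloc(3) -> a = 0; heap: [0-2 ALLOC][3-25 FREE]
Op 2: b = malloc(7) -> b = 3; heap: [0-2 ALLOC][3-9 ALLOC][10-25 FREE]
Op 3: c = malloc(2) -> c = 10; heap: [0-2 ALLOC][3-9 ALLOC][10-11 ALLOC][12-25 FREE]
Op 4: free(a) -> (freed a); heap: [0-2 FREE][3-9 ALLOC][10-11 ALLOC][12-25 FREE]
Op 5: d = malloc(7) -> d = 12; heap: [0-2 FREE][3-9 ALLOC][10-11 ALLOC][12-18 ALLOC][19-25 FREE]
Op 6: e = malloc(3) -> e = 0; heap: [0-2 ALLOC][3-9 ALLOC][10-11 ALLOC][12-18 ALLOC][19-25 FREE]
Op 7: free(c) -> (freed c); heap: [0-2 ALLOC][3-9 ALLOC][10-11 FREE][12-18 ALLOC][19-25 FREE]
Free blocks: [2 7] total_free=9 largest=7 -> 100*(9-7)/9 = 200/9 ≈ 22.222 -> rounds to 22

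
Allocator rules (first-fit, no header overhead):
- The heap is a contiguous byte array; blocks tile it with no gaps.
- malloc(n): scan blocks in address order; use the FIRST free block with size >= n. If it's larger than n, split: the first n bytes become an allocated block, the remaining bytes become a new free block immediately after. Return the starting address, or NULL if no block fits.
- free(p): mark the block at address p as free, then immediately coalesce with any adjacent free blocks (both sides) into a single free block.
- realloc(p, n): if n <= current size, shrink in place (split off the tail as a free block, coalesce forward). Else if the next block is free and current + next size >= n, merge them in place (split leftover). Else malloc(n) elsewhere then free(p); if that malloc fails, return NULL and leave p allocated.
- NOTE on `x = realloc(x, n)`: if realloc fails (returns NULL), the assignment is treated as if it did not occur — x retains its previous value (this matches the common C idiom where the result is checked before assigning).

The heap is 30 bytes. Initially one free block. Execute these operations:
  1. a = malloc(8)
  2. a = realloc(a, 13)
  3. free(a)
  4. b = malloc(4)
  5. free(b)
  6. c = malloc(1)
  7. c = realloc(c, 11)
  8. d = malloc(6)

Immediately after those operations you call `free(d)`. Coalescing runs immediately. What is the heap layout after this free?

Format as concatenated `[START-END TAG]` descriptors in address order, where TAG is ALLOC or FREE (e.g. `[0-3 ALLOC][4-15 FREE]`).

Op 1: a = malloc(8) -> a = 0; heap: [0-7 ALLOC][8-29 FREE]
Op 2: a = realloc(a, 13) -> a = 0; heap: [0-12 ALLOC][13-29 FREE]
Op 3: free(a) -> (freed a); heap: [0-29 FREE]
Op 4: b = malloc(4) -> b = 0; heap: [0-3 ALLOC][4-29 FREE]
Op 5: free(b) -> (freed b); heap: [0-29 FREE]
Op 6: c = malloc(1) -> c = 0; heap: [0-0 ALLOC][1-29 FREE]
Op 7: c = realloc(c, 11) -> c = 0; heap: [0-10 ALLOC][11-29 FREE]
Op 8: d = malloc(6) -> d = 11; heap: [0-10 ALLOC][11-16 ALLOC][17-29 FREE]
free(d): d = 11 -> block [11-16 ALLOC]; mark free, coalesce with adjacent free neighbors -> [0-10 ALLOC][11-29 FREE]

Answer: [0-10 ALLOC][11-29 FREE]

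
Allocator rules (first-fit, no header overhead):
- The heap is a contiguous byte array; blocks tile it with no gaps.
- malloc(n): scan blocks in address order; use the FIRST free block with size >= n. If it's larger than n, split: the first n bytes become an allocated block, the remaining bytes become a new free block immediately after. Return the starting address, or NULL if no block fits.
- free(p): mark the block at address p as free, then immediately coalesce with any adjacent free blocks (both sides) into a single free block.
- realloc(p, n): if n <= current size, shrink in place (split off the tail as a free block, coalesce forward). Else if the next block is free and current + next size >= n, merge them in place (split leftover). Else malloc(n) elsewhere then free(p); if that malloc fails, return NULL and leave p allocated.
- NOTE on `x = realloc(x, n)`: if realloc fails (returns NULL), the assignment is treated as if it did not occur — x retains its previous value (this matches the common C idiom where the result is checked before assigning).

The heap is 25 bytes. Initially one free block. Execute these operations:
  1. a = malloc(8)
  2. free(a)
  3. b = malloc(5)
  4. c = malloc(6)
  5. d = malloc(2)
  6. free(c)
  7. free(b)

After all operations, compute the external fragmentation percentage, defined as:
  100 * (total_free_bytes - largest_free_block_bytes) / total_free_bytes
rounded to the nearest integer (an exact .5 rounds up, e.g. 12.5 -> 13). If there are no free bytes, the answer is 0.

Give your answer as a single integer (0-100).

Op 1: a = malloc(8) -> a = 0; heap: [0-7 ALLOC][8-24 FREE]
Op 2: free(a) -> (freed a); heap: [0-24 FREE]
Op 3: b = malloc(5) -> b = 0; heap: [0-4 ALLOC][5-24 FREE]
Op 4: c = malloc(6) -> c = 5; heap: [0-4 ALLOC][5-10 ALLOC][11-24 FREE]
Op 5: d = malloc(2) -> d = 11; heap: [0-4 ALLOC][5-10 ALLOC][11-12 ALLOC][13-24 FREE]
Op 6: free(c) -> (freed c); heap: [0-4 ALLOC][5-10 FREE][11-12 ALLOC][13-24 FREE]
Op 7: free(b) -> (freed b); heap: [0-10 FREE][11-12 ALLOC][13-24 FREE]
Free blocks: [11 12] total_free=23 largest=12 -> 100*(23-12)/23 = 1100/23 ≈ 47.826 -> rounds to 48

Answer: 48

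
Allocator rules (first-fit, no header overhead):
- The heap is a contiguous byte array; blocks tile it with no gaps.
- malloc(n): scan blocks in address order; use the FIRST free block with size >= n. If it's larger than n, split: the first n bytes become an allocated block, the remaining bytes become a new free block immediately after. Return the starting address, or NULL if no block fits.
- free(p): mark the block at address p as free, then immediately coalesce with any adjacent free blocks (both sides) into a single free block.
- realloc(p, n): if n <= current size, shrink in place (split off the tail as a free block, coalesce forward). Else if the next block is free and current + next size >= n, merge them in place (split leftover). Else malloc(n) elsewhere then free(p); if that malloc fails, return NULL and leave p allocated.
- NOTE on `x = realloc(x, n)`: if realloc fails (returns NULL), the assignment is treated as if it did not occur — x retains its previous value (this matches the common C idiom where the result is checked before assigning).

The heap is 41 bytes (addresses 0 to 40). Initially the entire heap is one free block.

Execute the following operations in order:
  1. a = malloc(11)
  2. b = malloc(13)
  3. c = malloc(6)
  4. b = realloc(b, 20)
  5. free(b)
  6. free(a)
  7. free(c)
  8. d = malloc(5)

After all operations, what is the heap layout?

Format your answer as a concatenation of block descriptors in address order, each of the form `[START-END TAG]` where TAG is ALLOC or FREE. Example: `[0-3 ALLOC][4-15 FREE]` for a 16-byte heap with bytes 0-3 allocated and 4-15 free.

Op 1: a = malloc(11) -> a = 0; heap: [0-10 ALLOC][11-40 FREE]
Op 2: b = malloc(13) -> b = 11; heap: [0-10 ALLOC][11-23 ALLOC][24-40 FREE]
Op 3: c = malloc(6) -> c = 24; heap: [0-10 ALLOC][11-23 ALLOC][24-29 ALLOC][30-40 FREE]
Op 4: b = realloc(b, 20) -> NULL (b unchanged); heap: [0-10 ALLOC][11-23 ALLOC][24-29 ALLOC][30-40 FREE]
Op 5: free(b) -> (freed b); heap: [0-10 ALLOC][11-23 FREE][24-29 ALLOC][30-40 FREE]
Op 6: free(a) -> (freed a); heap: [0-23 FREE][24-29 ALLOC][30-40 FREE]
Op 7: free(c) -> (freed c); heap: [0-40 FREE]
Op 8: d = malloc(5) -> d = 0; heap: [0-4 ALLOC][5-40 FREE]

Answer: [0-4 ALLOC][5-40 FREE]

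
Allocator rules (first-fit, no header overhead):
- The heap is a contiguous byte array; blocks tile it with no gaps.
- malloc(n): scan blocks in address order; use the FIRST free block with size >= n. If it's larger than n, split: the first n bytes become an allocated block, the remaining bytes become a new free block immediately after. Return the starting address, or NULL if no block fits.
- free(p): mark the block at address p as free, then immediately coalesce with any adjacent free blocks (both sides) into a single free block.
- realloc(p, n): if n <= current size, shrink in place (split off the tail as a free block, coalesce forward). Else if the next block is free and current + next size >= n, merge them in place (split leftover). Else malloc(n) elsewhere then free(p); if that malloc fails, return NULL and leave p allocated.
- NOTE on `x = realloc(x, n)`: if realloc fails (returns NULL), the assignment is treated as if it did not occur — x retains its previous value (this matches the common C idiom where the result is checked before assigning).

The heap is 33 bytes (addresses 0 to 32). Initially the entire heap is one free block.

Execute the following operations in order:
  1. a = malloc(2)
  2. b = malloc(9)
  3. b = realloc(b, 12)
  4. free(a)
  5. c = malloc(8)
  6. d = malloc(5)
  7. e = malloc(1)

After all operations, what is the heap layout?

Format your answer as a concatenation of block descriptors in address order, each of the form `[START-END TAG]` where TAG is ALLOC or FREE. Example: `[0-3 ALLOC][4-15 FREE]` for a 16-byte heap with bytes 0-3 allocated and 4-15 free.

Answer: [0-0 ALLOC][1-1 FREE][2-13 ALLOC][14-21 ALLOC][22-26 ALLOC][27-32 FREE]

Derivation:
Op 1: a = malloc(2) -> a = 0; heap: [0-1 ALLOC][2-32 FREE]
Op 2: b = malloc(9) -> b = 2; heap: [0-1 ALLOC][2-10 ALLOC][11-32 FREE]
Op 3: b = realloc(b, 12) -> b = 2; heap: [0-1 ALLOC][2-13 ALLOC][14-32 FREE]
Op 4: free(a) -> (freed a); heap: [0-1 FREE][2-13 ALLOC][14-32 FREE]
Op 5: c = malloc(8) -> c = 14; heap: [0-1 FREE][2-13 ALLOC][14-21 ALLOC][22-32 FREE]
Op 6: d = malloc(5) -> d = 22; heap: [0-1 FREE][2-13 ALLOC][14-21 ALLOC][22-26 ALLOC][27-32 FREE]
Op 7: e = malloc(1) -> e = 0; heap: [0-0 ALLOC][1-1 FREE][2-13 ALLOC][14-21 ALLOC][22-26 ALLOC][27-32 FREE]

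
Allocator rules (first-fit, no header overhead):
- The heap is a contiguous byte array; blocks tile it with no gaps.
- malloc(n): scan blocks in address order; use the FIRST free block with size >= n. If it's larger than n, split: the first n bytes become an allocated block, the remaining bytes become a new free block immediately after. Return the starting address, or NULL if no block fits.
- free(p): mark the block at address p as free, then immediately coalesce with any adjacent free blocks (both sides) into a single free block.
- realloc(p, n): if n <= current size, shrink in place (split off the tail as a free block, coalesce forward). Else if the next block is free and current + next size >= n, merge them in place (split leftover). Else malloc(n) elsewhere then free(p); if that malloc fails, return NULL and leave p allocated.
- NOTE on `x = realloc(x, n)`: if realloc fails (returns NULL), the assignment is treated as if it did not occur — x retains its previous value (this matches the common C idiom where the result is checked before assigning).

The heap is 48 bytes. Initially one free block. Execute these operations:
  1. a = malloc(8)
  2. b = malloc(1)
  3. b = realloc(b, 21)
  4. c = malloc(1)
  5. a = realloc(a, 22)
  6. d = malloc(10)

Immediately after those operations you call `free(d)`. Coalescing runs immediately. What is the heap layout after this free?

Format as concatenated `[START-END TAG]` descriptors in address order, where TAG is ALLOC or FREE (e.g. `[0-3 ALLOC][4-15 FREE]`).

Answer: [0-7 ALLOC][8-28 ALLOC][29-29 ALLOC][30-47 FREE]

Derivation:
Op 1: a = malloc(8) -> a = 0; heap: [0-7 ALLOC][8-47 FREE]
Op 2: b = malloc(1) -> b = 8; heap: [0-7 ALLOC][8-8 ALLOC][9-47 FREE]
Op 3: b = realloc(b, 21) -> b = 8; heap: [0-7 ALLOC][8-28 ALLOC][29-47 FREE]
Op 4: c = malloc(1) -> c = 29; heap: [0-7 ALLOC][8-28 ALLOC][29-29 ALLOC][30-47 FREE]
Op 5: a = realloc(a, 22) -> NULL (a unchanged); heap: [0-7 ALLOC][8-28 ALLOC][29-29 ALLOC][30-47 FREE]
Op 6: d = malloc(10) -> d = 30; heap: [0-7 ALLOC][8-28 ALLOC][29-29 ALLOC][30-39 ALLOC][40-47 FREE]
free(d): d = 30 -> block [30-39 ALLOC]; mark free, coalesce with adjacent free neighbors -> [0-7 ALLOC][8-28 ALLOC][29-29 ALLOC][30-47 FREE]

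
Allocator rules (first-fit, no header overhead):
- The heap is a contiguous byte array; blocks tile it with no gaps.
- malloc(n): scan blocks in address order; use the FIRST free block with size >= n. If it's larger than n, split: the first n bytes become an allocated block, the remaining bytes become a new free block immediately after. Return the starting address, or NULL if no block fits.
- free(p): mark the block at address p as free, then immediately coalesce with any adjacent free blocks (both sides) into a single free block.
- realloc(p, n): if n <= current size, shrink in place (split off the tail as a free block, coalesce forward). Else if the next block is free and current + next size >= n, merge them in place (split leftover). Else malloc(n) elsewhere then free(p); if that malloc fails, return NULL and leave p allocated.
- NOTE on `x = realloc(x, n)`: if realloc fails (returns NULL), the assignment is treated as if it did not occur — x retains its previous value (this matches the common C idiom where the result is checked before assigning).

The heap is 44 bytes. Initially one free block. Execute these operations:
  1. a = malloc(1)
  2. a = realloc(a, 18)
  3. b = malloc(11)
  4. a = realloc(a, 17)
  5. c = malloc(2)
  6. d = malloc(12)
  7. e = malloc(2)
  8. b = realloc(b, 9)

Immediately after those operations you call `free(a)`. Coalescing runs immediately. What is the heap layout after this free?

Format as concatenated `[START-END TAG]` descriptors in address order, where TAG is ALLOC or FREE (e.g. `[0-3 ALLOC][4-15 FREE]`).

Answer: [0-17 FREE][18-26 ALLOC][27-28 FREE][29-30 ALLOC][31-42 ALLOC][43-43 FREE]

Derivation:
Op 1: a = malloc(1) -> a = 0; heap: [0-0 ALLOC][1-43 FREE]
Op 2: a = realloc(a, 18) -> a = 0; heap: [0-17 ALLOC][18-43 FREE]
Op 3: b = malloc(11) -> b = 18; heap: [0-17 ALLOC][18-28 ALLOC][29-43 FREE]
Op 4: a = realloc(a, 17) -> a = 0; heap: [0-16 ALLOC][17-17 FREE][18-28 ALLOC][29-43 FREE]
Op 5: c = malloc(2) -> c = 29; heap: [0-16 ALLOC][17-17 FREE][18-28 ALLOC][29-30 ALLOC][31-43 FREE]
Op 6: d = malloc(12) -> d = 31; heap: [0-16 ALLOC][17-17 FREE][18-28 ALLOC][29-30 ALLOC][31-42 ALLOC][43-43 FREE]
Op 7: e = malloc(2) -> e = NULL; heap: [0-16 ALLOC][17-17 FREE][18-28 ALLOC][29-30 ALLOC][31-42 ALLOC][43-43 FREE]
Op 8: b = realloc(b, 9) -> b = 18; heap: [0-16 ALLOC][17-17 FREE][18-26 ALLOC][27-28 FREE][29-30 ALLOC][31-42 ALLOC][43-43 FREE]
free(a): a = 0 -> block [0-16 ALLOC]; mark free, coalesce with adjacent free neighbors -> [0-17 FREE][18-26 ALLOC][27-28 FREE][29-30 ALLOC][31-42 ALLOC][43-43 FREE]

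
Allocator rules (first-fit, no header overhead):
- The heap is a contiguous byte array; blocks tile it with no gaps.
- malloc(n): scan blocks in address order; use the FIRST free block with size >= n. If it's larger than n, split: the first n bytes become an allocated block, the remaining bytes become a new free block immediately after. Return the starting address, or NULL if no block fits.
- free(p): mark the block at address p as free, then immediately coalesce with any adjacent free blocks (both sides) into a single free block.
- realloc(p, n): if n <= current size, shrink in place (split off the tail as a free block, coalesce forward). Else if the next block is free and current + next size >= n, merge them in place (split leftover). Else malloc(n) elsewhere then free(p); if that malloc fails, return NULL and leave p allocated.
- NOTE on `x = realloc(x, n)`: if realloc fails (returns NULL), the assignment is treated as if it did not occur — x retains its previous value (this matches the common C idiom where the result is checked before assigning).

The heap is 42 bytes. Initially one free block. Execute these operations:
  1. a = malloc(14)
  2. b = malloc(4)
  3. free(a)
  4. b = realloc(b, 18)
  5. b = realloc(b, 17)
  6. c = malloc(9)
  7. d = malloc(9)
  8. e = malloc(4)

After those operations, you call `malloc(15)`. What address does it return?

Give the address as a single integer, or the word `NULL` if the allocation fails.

Answer: NULL

Derivation:
Op 1: a = malloc(14) -> a = 0; heap: [0-13 ALLOC][14-41 FREE]
Op 2: b = malloc(4) -> b = 14; heap: [0-13 ALLOC][14-17 ALLOC][18-41 FREE]
Op 3: free(a) -> (freed a); heap: [0-13 FREE][14-17 ALLOC][18-41 FREE]
Op 4: b = realloc(b, 18) -> b = 14; heap: [0-13 FREE][14-31 ALLOC][32-41 FREE]
Op 5: b = realloc(b, 17) -> b = 14; heap: [0-13 FREE][14-30 ALLOC][31-41 FREE]
Op 6: c = malloc(9) -> c = 0; heap: [0-8 ALLOC][9-13 FREE][14-30 ALLOC][31-41 FREE]
Op 7: d = malloc(9) -> d = 31; heap: [0-8 ALLOC][9-13 FREE][14-30 ALLOC][31-39 ALLOC][40-41 FREE]
Op 8: e = malloc(4) -> e = 9; heap: [0-8 ALLOC][9-12 ALLOC][13-13 FREE][14-30 ALLOC][31-39 ALLOC][40-41 FREE]
malloc(15): first-fit scan over [0-8 ALLOC][9-12 ALLOC][13-13 FREE][14-30 ALLOC][31-39 ALLOC][40-41 FREE] -> NULL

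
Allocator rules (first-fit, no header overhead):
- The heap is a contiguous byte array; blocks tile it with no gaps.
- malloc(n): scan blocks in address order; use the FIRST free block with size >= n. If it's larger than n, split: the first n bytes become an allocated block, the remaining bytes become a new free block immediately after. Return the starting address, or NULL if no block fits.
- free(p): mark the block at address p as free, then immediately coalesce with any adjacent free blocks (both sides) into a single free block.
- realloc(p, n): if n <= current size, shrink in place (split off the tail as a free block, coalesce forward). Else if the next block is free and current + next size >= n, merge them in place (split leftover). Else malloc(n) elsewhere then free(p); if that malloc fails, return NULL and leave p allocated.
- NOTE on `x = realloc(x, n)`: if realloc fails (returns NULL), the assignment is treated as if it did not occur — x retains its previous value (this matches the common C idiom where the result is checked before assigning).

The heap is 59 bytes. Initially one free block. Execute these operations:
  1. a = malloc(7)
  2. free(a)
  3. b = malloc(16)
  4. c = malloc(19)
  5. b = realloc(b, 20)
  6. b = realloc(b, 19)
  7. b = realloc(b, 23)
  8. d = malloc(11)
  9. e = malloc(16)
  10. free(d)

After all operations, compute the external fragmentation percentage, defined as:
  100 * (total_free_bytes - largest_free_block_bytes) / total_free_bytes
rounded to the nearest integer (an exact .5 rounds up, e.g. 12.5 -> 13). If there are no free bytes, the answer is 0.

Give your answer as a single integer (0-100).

Op 1: a = malloc(7) -> a = 0; heap: [0-6 ALLOC][7-58 FREE]
Op 2: free(a) -> (freed a); heap: [0-58 FREE]
Op 3: b = malloc(16) -> b = 0; heap: [0-15 ALLOC][16-58 FREE]
Op 4: c = malloc(19) -> c = 16; heap: [0-15 ALLOC][16-34 ALLOC][35-58 FREE]
Op 5: b = realloc(b, 20) -> b = 35; heap: [0-15 FREE][16-34 ALLOC][35-54 ALLOC][55-58 FREE]
Op 6: b = realloc(b, 19) -> b = 35; heap: [0-15 FREE][16-34 ALLOC][35-53 ALLOC][54-58 FREE]
Op 7: b = realloc(b, 23) -> b = 35; heap: [0-15 FREE][16-34 ALLOC][35-57 ALLOC][58-58 FREE]
Op 8: d = malloc(11) -> d = 0; heap: [0-10 ALLOC][11-15 FREE][16-34 ALLOC][35-57 ALLOC][58-58 FREE]
Op 9: e = malloc(16) -> e = NULL; heap: [0-10 ALLOC][11-15 FREE][16-34 ALLOC][35-57 ALLOC][58-58 FREE]
Op 10: free(d) -> (freed d); heap: [0-15 FREE][16-34 ALLOC][35-57 ALLOC][58-58 FREE]
Free blocks: [16 1] total_free=17 largest=16 -> 100*(17-16)/17 = 100/17 ≈ 5.882 -> rounds to 6

Answer: 6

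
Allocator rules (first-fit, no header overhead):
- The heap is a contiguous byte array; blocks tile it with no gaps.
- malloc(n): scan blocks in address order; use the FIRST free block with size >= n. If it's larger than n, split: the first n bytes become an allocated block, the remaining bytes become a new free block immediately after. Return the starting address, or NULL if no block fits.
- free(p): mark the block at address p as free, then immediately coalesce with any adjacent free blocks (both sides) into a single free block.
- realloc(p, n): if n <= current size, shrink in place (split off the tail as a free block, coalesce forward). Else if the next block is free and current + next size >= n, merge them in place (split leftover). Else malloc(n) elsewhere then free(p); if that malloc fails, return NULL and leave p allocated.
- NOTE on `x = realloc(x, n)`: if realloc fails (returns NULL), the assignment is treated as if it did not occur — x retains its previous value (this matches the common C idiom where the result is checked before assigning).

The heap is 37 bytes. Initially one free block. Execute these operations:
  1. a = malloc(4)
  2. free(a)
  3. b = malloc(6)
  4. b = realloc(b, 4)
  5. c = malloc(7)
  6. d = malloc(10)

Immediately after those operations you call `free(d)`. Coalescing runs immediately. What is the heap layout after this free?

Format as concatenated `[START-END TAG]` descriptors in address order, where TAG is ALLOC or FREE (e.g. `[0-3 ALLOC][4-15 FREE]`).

Answer: [0-3 ALLOC][4-10 ALLOC][11-36 FREE]

Derivation:
Op 1: a = malloc(4) -> a = 0; heap: [0-3 ALLOC][4-36 FREE]
Op 2: free(a) -> (freed a); heap: [0-36 FREE]
Op 3: b = malloc(6) -> b = 0; heap: [0-5 ALLOC][6-36 FREE]
Op 4: b = realloc(b, 4) -> b = 0; heap: [0-3 ALLOC][4-36 FREE]
Op 5: c = malloc(7) -> c = 4; heap: [0-3 ALLOC][4-10 ALLOC][11-36 FREE]
Op 6: d = malloc(10) -> d = 11; heap: [0-3 ALLOC][4-10 ALLOC][11-20 ALLOC][21-36 FREE]
free(d): d = 11 -> block [11-20 ALLOC]; mark free, coalesce with adjacent free neighbors -> [0-3 ALLOC][4-10 ALLOC][11-36 FREE]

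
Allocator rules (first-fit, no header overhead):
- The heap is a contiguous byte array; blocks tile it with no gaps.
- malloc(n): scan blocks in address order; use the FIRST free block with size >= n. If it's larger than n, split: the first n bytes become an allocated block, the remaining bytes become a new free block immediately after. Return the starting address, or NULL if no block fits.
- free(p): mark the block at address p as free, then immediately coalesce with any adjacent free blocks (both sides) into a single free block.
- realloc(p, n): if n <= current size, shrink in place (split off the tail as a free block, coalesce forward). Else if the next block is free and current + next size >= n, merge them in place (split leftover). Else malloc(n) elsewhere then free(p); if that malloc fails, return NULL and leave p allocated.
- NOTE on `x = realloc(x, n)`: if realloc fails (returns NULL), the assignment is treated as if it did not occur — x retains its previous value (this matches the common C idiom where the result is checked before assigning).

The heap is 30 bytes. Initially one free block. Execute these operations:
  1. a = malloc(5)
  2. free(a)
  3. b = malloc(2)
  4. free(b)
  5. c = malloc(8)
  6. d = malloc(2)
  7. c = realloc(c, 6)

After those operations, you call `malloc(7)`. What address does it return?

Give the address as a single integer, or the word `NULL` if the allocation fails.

Op 1: a = malloc(5) -> a = 0; heap: [0-4 ALLOC][5-29 FREE]
Op 2: free(a) -> (freed a); heap: [0-29 FREE]
Op 3: b = malloc(2) -> b = 0; heap: [0-1 ALLOC][2-29 FREE]
Op 4: free(b) -> (freed b); heap: [0-29 FREE]
Op 5: c = malloc(8) -> c = 0; heap: [0-7 ALLOC][8-29 FREE]
Op 6: d = malloc(2) -> d = 8; heap: [0-7 ALLOC][8-9 ALLOC][10-29 FREE]
Op 7: c = realloc(c, 6) -> c = 0; heap: [0-5 ALLOC][6-7 FREE][8-9 ALLOC][10-29 FREE]
malloc(7): first-fit scan over [0-5 ALLOC][6-7 FREE][8-9 ALLOC][10-29 FREE] -> 10

Answer: 10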